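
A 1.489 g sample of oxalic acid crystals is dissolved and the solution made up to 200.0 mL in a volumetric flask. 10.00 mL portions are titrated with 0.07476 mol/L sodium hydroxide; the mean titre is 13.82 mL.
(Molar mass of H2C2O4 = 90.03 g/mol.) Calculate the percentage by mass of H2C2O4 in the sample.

H2C2O4 + 2 NaOH → Na2C2O4 + 2 H2O
n(NaOH) per titration = 0.01382 × 0.07476 = 1.033 × 10^-3 mol
From the 1:2 ratio, n(H2C2O4) in each aliquot = 1/2 × 1.033 × 10^-3 = 5.166 × 10^-4 mol
n(H2C2O4) in the whole flask = 5.166 × 10^-4 × 200.0/10.00 = 0.01033 mol
mass of H2C2O4 = 0.01033 × 90.03 = 0.9302 g
% H2C2O4 = 0.9302 / 1.489 × 100 = 62.47 %

62.47 %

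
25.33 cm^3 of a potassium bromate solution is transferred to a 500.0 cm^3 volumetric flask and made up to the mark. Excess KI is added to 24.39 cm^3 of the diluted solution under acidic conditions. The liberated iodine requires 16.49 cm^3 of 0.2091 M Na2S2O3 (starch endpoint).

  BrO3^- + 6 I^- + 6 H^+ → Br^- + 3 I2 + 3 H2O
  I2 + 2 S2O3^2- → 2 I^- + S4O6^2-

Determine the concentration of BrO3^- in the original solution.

0.4651 M

n(S2O3^2-) = 0.01649 × 0.2091 = 3.448 × 10^-3 mol
n(I2) = n(S2O3^2-)/2 = 1.724 × 10^-3 mol
From the 1:3 ratio, n(BrO3^-) in the aliquot = 1/3 × 1.724 × 10^-3 = 5.747 × 10^-4 mol
[BrO3^-]_dilute = 5.747 × 10^-4 / 0.02439 = 0.02356 mol/L
[BrO3^-]_original = 0.02356 × 500.0/25.33 = 0.4651 mol/L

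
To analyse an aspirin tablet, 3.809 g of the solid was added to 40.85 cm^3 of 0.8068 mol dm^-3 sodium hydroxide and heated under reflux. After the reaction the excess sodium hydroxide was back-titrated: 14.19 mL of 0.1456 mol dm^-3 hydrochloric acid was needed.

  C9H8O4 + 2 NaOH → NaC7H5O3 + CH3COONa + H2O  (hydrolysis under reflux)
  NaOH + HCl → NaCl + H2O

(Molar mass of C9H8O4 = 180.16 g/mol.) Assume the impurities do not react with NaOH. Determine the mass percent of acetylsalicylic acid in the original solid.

73.06 %

n(NaOH) added = 0.04085 × 0.8068 = 0.03296 mol
n(HCl) used in back-titration = 0.01419 × 0.1456 = 2.066 × 10^-3 mol
n(NaOH) left over = 2.066 × 10^-3 mol (1:1 ratio)
n(NaOH) consumed by analyte = 0.03296 − 2.066 × 10^-3 = 0.03089 mol
From the 1:2 ratio, n(C9H8O4) = 1/2 × 0.03089 = 0.01545 mol
mass of C9H8O4 = 0.01545 × 180.16 = 2.783 g
% C9H8O4 = 2.783 / 3.809 × 100 = 73.06 %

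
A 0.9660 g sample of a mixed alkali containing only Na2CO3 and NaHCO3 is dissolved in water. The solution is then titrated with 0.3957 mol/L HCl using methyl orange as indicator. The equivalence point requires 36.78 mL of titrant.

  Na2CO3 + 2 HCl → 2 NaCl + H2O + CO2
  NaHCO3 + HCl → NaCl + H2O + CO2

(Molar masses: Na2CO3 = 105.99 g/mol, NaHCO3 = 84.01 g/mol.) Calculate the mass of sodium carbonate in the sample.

n(HCl) = 0.03678 × 0.3957 = 0.01455 mol
Let x = n(Na2CO3), y = n(NaHCO3).
Titrant: 2x + 1y = 0.01455;  mass: 105.99x + 84.01y = 0.9660
Solving, x = 4.138 × 10^-3 mol, y = 6.278 × 10^-3 mol
mass of Na2CO3 = 4.138 × 10^-3 × 105.99 = 0.4386 g

0.4386 g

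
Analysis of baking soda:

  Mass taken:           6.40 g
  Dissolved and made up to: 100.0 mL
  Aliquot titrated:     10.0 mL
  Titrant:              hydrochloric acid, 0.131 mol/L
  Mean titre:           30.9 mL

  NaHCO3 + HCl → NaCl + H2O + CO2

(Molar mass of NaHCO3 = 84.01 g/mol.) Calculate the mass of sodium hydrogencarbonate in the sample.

n(HCl) per titration = 0.0309 × 0.131 = 4.05 × 10^-3 mol
n(NaHCO3) in each aliquot = 4.05 × 10^-3 mol (1:1 ratio)
n(NaHCO3) in the whole flask = 4.05 × 10^-3 × 100.0/10.0 = 0.0405 mol
mass of NaHCO3 = 0.0405 × 84.01 = 3.40 g

3.40 g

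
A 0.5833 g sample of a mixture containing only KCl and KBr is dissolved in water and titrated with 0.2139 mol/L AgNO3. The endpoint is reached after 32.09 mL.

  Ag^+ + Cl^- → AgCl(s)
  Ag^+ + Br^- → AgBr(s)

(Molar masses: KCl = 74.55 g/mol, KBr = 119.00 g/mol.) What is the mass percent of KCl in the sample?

67.14 %

n(AgNO3) = 0.03209 × 0.2139 = 6.864 × 10^-3 mol
Let x = n(KCl), y = n(KBr).
Titrant: 1x + 1y = 6.864 × 10^-3;  mass: 74.55x + 119.00y = 0.5833
Solving, x = 5.254 × 10^-3 mol, y = 1.610 × 10^-3 mol
mass of KCl = 5.254 × 10^-3 × 74.55 = 0.3917 g
% KCl = 0.3917 / 0.5833 × 100 = 67.14 %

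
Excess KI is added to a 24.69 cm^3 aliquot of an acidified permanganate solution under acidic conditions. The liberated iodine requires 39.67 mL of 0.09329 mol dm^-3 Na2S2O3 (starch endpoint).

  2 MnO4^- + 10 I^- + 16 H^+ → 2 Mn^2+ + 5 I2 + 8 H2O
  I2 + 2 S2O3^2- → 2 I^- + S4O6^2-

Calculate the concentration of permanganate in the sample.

n(S2O3^2-) = 0.03967 × 0.09329 = 3.701 × 10^-3 mol
n(I2) = n(S2O3^2-)/2 = 1.850 × 10^-3 mol
From the 2:5 ratio, n(MnO4^-) in the aliquot = 2/5 × 1.850 × 10^-3 = 7.402 × 10^-4 mol
[MnO4^-] = 7.402 × 10^-4 / 0.02469 = 0.02998 mol/L

0.02998 mol/L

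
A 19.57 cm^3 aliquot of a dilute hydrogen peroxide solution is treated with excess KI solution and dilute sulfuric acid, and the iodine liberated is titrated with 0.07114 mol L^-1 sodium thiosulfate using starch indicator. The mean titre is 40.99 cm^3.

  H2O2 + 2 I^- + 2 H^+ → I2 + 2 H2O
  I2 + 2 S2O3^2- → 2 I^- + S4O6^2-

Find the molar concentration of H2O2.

n(S2O3^2-) = 0.04099 × 0.07114 = 2.916 × 10^-3 mol
n(I2) = n(S2O3^2-)/2 = 1.458 × 10^-3 mol
n(H2O2) in the aliquot = 1.458 × 10^-3 mol (1:1 ratio)
[H2O2] = 1.458 × 10^-3 / 0.01957 = 0.07450 mol/L

0.07450 mol/L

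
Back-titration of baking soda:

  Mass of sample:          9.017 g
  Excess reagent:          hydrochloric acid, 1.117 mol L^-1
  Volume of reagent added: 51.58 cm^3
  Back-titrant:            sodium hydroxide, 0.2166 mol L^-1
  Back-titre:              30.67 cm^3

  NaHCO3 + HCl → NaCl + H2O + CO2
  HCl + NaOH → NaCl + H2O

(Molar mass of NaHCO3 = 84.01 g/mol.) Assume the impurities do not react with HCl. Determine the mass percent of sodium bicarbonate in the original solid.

47.49 %

n(HCl) added = 0.05158 × 1.117 = 0.05761 mol
n(NaOH) used in back-titration = 0.03067 × 0.2166 = 6.643 × 10^-3 mol
n(HCl) left over = 6.643 × 10^-3 mol (1:1 ratio)
n(HCl) consumed by analyte = 0.05761 − 6.643 × 10^-3 = 0.05097 mol
n(NaHCO3) = 0.05097 mol (1:1 ratio)
mass of NaHCO3 = 0.05097 × 84.01 = 4.282 g
% NaHCO3 = 4.282 / 9.017 × 100 = 47.49 %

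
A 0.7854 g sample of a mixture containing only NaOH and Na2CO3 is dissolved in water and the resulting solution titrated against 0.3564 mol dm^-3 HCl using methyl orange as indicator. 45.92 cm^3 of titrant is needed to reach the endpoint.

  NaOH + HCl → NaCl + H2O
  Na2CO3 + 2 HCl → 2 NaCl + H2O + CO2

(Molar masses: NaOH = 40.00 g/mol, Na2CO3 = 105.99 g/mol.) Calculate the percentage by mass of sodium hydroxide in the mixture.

32.10 %

n(HCl) = 0.04592 × 0.3564 = 0.01637 mol
Let x = n(NaOH), y = n(Na2CO3).
Titrant: 1x + 2y = 0.01637;  mass: 40.00x + 105.99y = 0.7854
Solving, x = 6.303 × 10^-3 mol, y = 5.031 × 10^-3 mol
mass of NaOH = 6.303 × 10^-3 × 40.00 = 0.2521 g
% NaOH = 0.2521 / 0.7854 × 100 = 32.10 %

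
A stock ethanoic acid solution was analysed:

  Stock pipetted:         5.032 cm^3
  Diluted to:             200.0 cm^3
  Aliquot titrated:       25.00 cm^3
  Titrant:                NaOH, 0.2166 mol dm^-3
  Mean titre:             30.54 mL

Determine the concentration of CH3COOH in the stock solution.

CH3COOH + NaOH → CH3COONa + H2O
n(NaOH) = 0.03054 × 0.2166 = 6.615 × 10^-3 mol
n(CH3COOH) in the aliquot = 6.615 × 10^-3 mol (1:1 ratio)
[CH3COOH]_dilute = 6.615 × 10^-3 / 0.02500 = 0.2646 mol/L
Dilution factor = 200.0 / 5.032 = 39.75
[CH3COOH]_stock = 0.2646 × 39.75 = 10.52 mol/L

10.52 mol/L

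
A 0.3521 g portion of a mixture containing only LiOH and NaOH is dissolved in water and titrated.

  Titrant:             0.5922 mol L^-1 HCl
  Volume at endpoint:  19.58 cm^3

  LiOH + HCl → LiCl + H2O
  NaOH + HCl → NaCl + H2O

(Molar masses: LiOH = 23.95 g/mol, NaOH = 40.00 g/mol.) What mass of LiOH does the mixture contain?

0.1667 g

n(HCl) = 0.01958 × 0.5922 = 0.01160 mol
Let x = n(LiOH), y = n(NaOH).
Titrant: 1x + 1y = 0.01160;  mass: 23.95x + 40.00y = 0.3521
Solving, x = 6.960 × 10^-3 mol, y = 4.635 × 10^-3 mol
mass of LiOH = 6.960 × 10^-3 × 23.95 = 0.1667 g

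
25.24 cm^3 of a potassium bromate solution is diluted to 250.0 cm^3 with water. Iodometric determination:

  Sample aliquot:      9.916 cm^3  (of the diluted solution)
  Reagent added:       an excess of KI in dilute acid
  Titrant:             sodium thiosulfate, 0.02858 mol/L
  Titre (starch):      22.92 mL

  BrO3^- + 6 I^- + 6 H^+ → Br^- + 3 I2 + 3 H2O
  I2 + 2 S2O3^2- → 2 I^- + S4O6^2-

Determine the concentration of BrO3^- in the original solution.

n(S2O3^2-) = 0.02292 × 0.02858 = 6.551 × 10^-4 mol
n(I2) = n(S2O3^2-)/2 = 3.275 × 10^-4 mol
From the 1:3 ratio, n(BrO3^-) in the aliquot = 1/3 × 3.275 × 10^-4 = 1.092 × 10^-4 mol
[BrO3^-]_dilute = 1.092 × 10^-4 / 0.009916 = 0.01101 mol/L
[BrO3^-]_original = 0.01101 × 250.0/25.24 = 0.1091 mol/L

0.1091 mol/L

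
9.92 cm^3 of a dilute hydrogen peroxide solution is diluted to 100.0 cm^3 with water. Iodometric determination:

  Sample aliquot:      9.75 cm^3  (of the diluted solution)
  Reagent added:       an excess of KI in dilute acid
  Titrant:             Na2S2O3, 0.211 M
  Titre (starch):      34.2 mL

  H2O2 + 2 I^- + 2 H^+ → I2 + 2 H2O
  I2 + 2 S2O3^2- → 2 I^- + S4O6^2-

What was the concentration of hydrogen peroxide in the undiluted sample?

n(S2O3^2-) = 0.0342 × 0.211 = 7.22 × 10^-3 mol
n(I2) = n(S2O3^2-)/2 = 3.61 × 10^-3 mol
n(H2O2) in the aliquot = 3.61 × 10^-3 mol (1:1 ratio)
[H2O2]_dilute = 3.61 × 10^-3 / 0.00975 = 0.370 mol/L
[H2O2]_original = 0.370 × 100.0/9.92 = 3.73 mol/L

3.73 M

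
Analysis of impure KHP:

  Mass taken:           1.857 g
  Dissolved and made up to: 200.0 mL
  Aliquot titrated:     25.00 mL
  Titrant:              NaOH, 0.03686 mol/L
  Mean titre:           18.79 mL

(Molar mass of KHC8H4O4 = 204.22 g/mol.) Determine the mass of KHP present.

KHC8H4O4 + NaOH → KNaC8H4O4 + H2O
n(NaOH) per titration = 0.01879 × 0.03686 = 6.926 × 10^-4 mol
n(KHC8H4O4) in each aliquot = 6.926 × 10^-4 mol (1:1 ratio)
n(KHC8H4O4) in the whole flask = 6.926 × 10^-4 × 200.0/25.00 = 5.541 × 10^-3 mol
mass of KHC8H4O4 = 5.541 × 10^-3 × 204.22 = 1.132 g

1.132 g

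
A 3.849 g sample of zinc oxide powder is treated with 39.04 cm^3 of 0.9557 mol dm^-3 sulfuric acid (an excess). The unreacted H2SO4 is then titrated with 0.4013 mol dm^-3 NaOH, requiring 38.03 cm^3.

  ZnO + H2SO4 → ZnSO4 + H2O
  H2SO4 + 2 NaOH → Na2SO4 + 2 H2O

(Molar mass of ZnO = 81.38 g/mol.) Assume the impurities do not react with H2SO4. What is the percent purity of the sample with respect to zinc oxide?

62.75 %

n(H2SO4) added = 0.03904 × 0.9557 = 0.03731 mol
n(NaOH) used in back-titration = 0.03803 × 0.4013 = 0.01526 mol
From the 1:2 ratio, n(H2SO4) left over = 1/2 × 0.01526 = 7.631 × 10^-3 mol
n(H2SO4) consumed by analyte = 0.03731 − 7.631 × 10^-3 = 0.02968 mol
n(ZnO) = 0.02968 mol (1:1 ratio)
mass of ZnO = 0.02968 × 81.38 = 2.415 g
% ZnO = 2.415 / 3.849 × 100 = 62.75 %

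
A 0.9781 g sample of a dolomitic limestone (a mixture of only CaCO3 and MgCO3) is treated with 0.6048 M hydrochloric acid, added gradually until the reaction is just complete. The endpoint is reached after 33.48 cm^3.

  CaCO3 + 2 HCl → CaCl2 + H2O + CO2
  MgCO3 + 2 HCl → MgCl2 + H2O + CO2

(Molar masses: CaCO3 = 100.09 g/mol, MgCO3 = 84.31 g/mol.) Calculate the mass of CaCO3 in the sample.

n(HCl) = 0.03348 × 0.6048 = 0.02025 mol
Let x = n(CaCO3), y = n(MgCO3).
Titrant: 2x + 2y = 0.02025;  mass: 100.09x + 84.31y = 0.9781
Solving, x = 7.891 × 10^-3 mol, y = 2.234 × 10^-3 mol
mass of CaCO3 = 7.891 × 10^-3 × 100.09 = 0.7898 g

0.7898 g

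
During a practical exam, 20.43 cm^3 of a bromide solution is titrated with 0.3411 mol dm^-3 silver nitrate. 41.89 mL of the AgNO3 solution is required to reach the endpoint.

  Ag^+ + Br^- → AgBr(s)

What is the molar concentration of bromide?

0.6994 mol/L

n(AgNO3) = 0.04189 L × 0.3411 mol/L = 0.01429 mol
n(Br-) = 0.01429 mol (1:1 mole ratio)
[Br-] = 0.01429 mol / 0.02043 L = 0.6994 mol/L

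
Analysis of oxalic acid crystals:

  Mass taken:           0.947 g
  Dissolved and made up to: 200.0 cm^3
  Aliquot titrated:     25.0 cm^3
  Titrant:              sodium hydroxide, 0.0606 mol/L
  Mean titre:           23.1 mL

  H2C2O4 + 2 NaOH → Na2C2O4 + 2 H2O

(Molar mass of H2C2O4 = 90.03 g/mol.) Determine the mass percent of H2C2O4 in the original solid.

n(NaOH) per titration = 0.0231 × 0.0606 = 1.40 × 10^-3 mol
From the 1:2 ratio, n(H2C2O4) in each aliquot = 1/2 × 1.40 × 10^-3 = 7.00 × 10^-4 mol
n(H2C2O4) in the whole flask = 7.00 × 10^-4 × 200.0/25.0 = 5.60 × 10^-3 mol
mass of H2C2O4 = 5.60 × 10^-3 × 90.03 = 0.504 g
% H2C2O4 = 0.504 / 0.947 × 100 = 53.2 %

53.2 %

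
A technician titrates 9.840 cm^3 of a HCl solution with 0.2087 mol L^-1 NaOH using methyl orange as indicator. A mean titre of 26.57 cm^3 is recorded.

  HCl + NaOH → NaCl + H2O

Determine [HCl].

0.5635 mol/L

n(NaOH) = 0.02657 L × 0.2087 mol/L = 5.545 × 10^-3 mol
n(HCl) = 5.545 × 10^-3 mol (1:1 mole ratio)
[HCl] = 5.545 × 10^-3 mol / 0.009840 L = 0.5635 mol/L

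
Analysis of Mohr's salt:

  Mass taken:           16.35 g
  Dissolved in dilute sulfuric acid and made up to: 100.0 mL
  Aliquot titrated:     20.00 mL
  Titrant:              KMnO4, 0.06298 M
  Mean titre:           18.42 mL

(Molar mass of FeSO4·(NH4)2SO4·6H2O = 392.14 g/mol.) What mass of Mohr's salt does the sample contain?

11.37 g

MnO4^- + 5 Fe^2+ + 8 H^+ → Mn^2+ + 5 Fe^3+ + 4 H2O
n(KMnO4) per titration = 0.01842 × 0.06298 = 1.160 × 10^-3 mol
From the 5:1 ratio, n(FeSO4·(NH4)2SO4·6H2O) in each aliquot = 5/1 × 1.160 × 10^-3 = 5.800 × 10^-3 mol
n(FeSO4·(NH4)2SO4·6H2O) in the whole flask = 5.800 × 10^-3 × 100.0/20.00 = 0.02900 mol
mass of FeSO4·(NH4)2SO4·6H2O = 0.02900 × 392.14 = 11.37 g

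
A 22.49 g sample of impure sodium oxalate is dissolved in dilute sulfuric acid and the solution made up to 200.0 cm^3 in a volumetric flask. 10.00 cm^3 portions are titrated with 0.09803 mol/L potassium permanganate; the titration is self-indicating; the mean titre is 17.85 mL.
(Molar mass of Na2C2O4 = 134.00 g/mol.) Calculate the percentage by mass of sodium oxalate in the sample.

2 MnO4^- + 5 C2O4^2- + 16 H^+ → 2 Mn^2+ + 10 CO2 + 8 H2O
n(KMnO4) per titration = 0.01785 × 0.09803 = 1.750 × 10^-3 mol
From the 5:2 ratio, n(Na2C2O4) in each aliquot = 5/2 × 1.750 × 10^-3 = 4.375 × 10^-3 mol
n(Na2C2O4) in the whole flask = 4.375 × 10^-3 × 200.0/10.00 = 0.08749 mol
mass of Na2C2O4 = 0.08749 × 134.00 = 11.72 g
% Na2C2O4 = 11.72 / 22.49 × 100 = 52.13 %

52.13 %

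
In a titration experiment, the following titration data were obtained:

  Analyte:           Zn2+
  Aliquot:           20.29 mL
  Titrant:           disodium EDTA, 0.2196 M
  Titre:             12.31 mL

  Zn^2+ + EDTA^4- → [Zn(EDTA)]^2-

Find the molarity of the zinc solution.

0.1332 M

n(EDTA) = 0.01231 L × 0.2196 mol/L = 2.703 × 10^-3 mol
n(Zn2+) = 2.703 × 10^-3 mol (1:1 mole ratio)
[Zn2+] = 2.703 × 10^-3 mol / 0.02029 L = 0.1332 mol/L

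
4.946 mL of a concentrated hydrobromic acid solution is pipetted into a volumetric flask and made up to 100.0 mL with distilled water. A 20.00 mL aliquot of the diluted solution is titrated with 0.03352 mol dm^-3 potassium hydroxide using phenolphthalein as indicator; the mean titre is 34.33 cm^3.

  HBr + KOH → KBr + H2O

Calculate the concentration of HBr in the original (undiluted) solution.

n(KOH) = 0.03433 × 0.03352 = 1.151 × 10^-3 mol
n(HBr) in the aliquot = 1.151 × 10^-3 mol (1:1 ratio)
[HBr]_dilute = 1.151 × 10^-3 / 0.02000 = 0.05754 mol/L
Dilution factor = 100.0 / 4.946 = 20.22
[HBr]_stock = 0.05754 × 20.22 = 1.163 mol/L

1.163 mol/L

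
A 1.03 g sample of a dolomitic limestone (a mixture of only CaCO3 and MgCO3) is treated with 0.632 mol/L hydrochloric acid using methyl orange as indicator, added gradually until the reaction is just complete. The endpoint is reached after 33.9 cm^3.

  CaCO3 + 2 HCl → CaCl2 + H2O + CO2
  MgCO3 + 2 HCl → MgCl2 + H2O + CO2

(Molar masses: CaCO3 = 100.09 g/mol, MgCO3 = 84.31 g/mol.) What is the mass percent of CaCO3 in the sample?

n(HCl) = 0.0339 × 0.632 = 0.0214 mol
Let x = n(CaCO3), y = n(MgCO3).
Titrant: 2x + 2y = 0.0214;  mass: 100.09x + 84.31y = 1.03
Solving, x = 8.04 × 10^-3 mol, y = 2.67 × 10^-3 mol
mass of CaCO3 = 8.04 × 10^-3 × 100.09 = 0.805 g
% CaCO3 = 0.805 / 1.03 × 100 = 78.1 %

78.1 %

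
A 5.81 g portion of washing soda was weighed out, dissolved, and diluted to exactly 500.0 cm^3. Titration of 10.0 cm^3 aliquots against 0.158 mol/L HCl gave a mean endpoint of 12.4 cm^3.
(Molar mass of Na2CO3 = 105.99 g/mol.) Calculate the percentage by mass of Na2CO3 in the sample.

89.4 %

Na2CO3 + 2 HCl → 2 NaCl + H2O + CO2
n(HCl) per titration = 0.0124 × 0.158 = 1.96 × 10^-3 mol
From the 1:2 ratio, n(Na2CO3) in each aliquot = 1/2 × 1.96 × 10^-3 = 9.80 × 10^-4 mol
n(Na2CO3) in the whole flask = 9.80 × 10^-4 × 500.0/10.0 = 0.0490 mol
mass of Na2CO3 = 0.0490 × 105.99 = 5.19 g
% Na2CO3 = 5.19 / 5.81 × 100 = 89.4 %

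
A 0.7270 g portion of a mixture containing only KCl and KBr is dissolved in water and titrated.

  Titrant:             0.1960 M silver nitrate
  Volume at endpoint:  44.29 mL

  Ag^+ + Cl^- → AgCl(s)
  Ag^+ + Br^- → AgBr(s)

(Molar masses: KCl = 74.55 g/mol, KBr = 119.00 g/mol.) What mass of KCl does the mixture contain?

0.5132 g

n(AgNO3) = 0.04429 × 0.1960 = 8.681 × 10^-3 mol
Let x = n(KCl), y = n(KBr).
Titrant: 1x + 1y = 8.681 × 10^-3;  mass: 74.55x + 119.00y = 0.7270
Solving, x = 6.885 × 10^-3 mol, y = 1.796 × 10^-3 mol
mass of KCl = 6.885 × 10^-3 × 74.55 = 0.5132 g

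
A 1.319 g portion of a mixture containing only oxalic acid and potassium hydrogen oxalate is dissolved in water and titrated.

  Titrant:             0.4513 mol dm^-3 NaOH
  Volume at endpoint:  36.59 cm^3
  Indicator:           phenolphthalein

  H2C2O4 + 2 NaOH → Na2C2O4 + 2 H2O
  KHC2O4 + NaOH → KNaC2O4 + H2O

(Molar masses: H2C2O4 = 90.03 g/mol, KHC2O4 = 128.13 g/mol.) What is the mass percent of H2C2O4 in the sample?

n(NaOH) = 0.03659 × 0.4513 = 0.01651 mol
Let x = n(H2C2O4), y = n(KHC2O4).
Titrant: 2x + 1y = 0.01651;  mass: 90.03x + 128.13y = 1.319
Solving, x = 4.793 × 10^-3 mol, y = 6.926 × 10^-3 mol
mass of H2C2O4 = 4.793 × 10^-3 × 90.03 = 0.4316 g
% H2C2O4 = 0.4316 / 1.319 × 100 = 32.72 %

32.72 %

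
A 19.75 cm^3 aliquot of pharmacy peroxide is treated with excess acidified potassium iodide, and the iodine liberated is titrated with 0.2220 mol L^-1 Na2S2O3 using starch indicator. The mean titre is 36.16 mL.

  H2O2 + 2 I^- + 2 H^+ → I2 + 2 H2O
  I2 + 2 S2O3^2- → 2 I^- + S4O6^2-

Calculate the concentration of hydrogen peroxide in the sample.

n(S2O3^2-) = 0.03616 × 0.2220 = 8.028 × 10^-3 mol
n(I2) = n(S2O3^2-)/2 = 4.014 × 10^-3 mol
n(H2O2) in the aliquot = 4.014 × 10^-3 mol (1:1 ratio)
[H2O2] = 4.014 × 10^-3 / 0.01975 = 0.2032 mol/L

0.2032 mol/L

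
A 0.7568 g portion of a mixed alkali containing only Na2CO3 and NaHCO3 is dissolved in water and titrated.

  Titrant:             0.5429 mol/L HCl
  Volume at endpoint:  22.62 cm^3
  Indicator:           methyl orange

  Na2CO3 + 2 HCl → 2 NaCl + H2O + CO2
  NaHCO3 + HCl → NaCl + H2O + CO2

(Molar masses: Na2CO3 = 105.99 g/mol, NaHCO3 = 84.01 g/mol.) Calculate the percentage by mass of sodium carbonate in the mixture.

n(HCl) = 0.02262 × 0.5429 = 0.01228 mol
Let x = n(Na2CO3), y = n(NaHCO3).
Titrant: 2x + 1y = 0.01228;  mass: 105.99x + 84.01y = 0.7568
Solving, x = 4.431 × 10^-3 mol, y = 3.418 × 10^-3 mol
mass of Na2CO3 = 4.431 × 10^-3 × 105.99 = 0.4697 g
% Na2CO3 = 0.4697 / 0.7568 × 100 = 62.06 %

62.06 %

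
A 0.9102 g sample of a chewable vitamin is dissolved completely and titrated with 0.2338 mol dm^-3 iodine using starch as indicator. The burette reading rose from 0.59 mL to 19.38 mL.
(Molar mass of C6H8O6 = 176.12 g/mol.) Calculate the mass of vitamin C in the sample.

0.7737 g

C6H8O6 + I2 → C6H6O6 + 2 HI
n(I2) = 0.01879 L × 0.2338 mol/L = 4.393 × 10^-3 mol
n(C6H8O6) = 4.393 × 10^-3 mol (1:1 ratio)
mass of C6H8O6 = 4.393 × 10^-3 × 176.12 g/mol = 0.7737 g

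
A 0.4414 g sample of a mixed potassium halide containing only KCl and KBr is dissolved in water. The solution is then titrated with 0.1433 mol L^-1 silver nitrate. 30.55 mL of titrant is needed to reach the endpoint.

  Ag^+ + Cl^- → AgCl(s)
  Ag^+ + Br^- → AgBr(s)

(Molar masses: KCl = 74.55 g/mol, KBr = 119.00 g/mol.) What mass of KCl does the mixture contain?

0.1334 g

n(AgNO3) = 0.03055 × 0.1433 = 4.378 × 10^-3 mol
Let x = n(KCl), y = n(KBr).
Titrant: 1x + 1y = 4.378 × 10^-3;  mass: 74.55x + 119.00y = 0.4414
Solving, x = 1.790 × 10^-3 mol, y = 2.588 × 10^-3 mol
mass of KCl = 1.790 × 10^-3 × 74.55 = 0.1334 g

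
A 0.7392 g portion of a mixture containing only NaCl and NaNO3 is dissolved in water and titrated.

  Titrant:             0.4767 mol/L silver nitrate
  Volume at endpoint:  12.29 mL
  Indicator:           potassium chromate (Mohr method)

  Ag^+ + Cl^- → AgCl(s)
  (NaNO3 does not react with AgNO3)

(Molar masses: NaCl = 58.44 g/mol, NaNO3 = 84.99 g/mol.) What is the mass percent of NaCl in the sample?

n(AgNO3) = 0.01229 × 0.4767 = 5.859 × 10^-3 mol
Let x = n(NaCl), y = n(NaNO3).
Titrant: 1x = 5.859 × 10^-3;  mass: 58.44x + 84.99y = 0.7392
Solving, x = 5.859 × 10^-3 mol, y = 4.669 × 10^-3 mol
mass of NaCl = 5.859 × 10^-3 × 58.44 = 0.3424 g
% NaCl = 0.3424 / 0.7392 × 100 = 46.32 %

46.32 %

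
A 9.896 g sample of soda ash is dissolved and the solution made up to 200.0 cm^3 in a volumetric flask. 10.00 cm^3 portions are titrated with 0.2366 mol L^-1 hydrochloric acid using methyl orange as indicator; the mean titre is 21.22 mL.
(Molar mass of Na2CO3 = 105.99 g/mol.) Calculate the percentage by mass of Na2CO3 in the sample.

53.77 %

Na2CO3 + 2 HCl → 2 NaCl + H2O + CO2
n(HCl) per titration = 0.02122 × 0.2366 = 5.021 × 10^-3 mol
From the 1:2 ratio, n(Na2CO3) in each aliquot = 1/2 × 5.021 × 10^-3 = 2.510 × 10^-3 mol
n(Na2CO3) in the whole flask = 2.510 × 10^-3 × 200.0/10.00 = 0.05021 mol
mass of Na2CO3 = 0.05021 × 105.99 = 5.321 g
% Na2CO3 = 5.321 / 9.896 × 100 = 53.77 %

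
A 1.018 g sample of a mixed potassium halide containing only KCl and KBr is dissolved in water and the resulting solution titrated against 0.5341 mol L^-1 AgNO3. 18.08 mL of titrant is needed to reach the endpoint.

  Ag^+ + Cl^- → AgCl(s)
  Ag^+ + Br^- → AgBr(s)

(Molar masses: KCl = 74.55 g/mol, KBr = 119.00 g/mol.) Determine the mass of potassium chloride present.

n(AgNO3) = 0.01808 × 0.5341 = 9.657 × 10^-3 mol
Let x = n(KCl), y = n(KBr).
Titrant: 1x + 1y = 9.657 × 10^-3;  mass: 74.55x + 119.00y = 1.018
Solving, x = 2.950 × 10^-3 mol, y = 6.707 × 10^-3 mol
mass of KCl = 2.950 × 10^-3 × 74.55 = 0.2199 g

0.2199 g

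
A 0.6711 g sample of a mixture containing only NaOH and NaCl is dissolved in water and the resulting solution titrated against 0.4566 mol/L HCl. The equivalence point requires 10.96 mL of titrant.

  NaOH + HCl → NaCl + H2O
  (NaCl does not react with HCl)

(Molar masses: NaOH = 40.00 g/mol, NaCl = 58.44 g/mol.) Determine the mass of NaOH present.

0.2002 g

n(HCl) = 0.01096 × 0.4566 = 5.004 × 10^-3 mol
Let x = n(NaOH), y = n(NaCl).
Titrant: 1x = 5.004 × 10^-3;  mass: 40.00x + 58.44y = 0.6711
Solving, x = 5.004 × 10^-3 mol, y = 8.058 × 10^-3 mol
mass of NaOH = 5.004 × 10^-3 × 40.00 = 0.2002 g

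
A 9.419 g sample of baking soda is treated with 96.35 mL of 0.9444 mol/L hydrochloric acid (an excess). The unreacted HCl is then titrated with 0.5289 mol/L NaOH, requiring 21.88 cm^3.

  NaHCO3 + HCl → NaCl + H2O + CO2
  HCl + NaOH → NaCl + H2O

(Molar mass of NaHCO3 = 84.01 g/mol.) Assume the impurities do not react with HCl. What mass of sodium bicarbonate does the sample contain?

6.672 g

n(HCl) added = 0.09635 × 0.9444 = 0.09099 mol
n(NaOH) used in back-titration = 0.02188 × 0.5289 = 0.01157 mol
n(HCl) left over = 0.01157 mol (1:1 ratio)
n(HCl) consumed by analyte = 0.09099 − 0.01157 = 0.07942 mol
n(NaHCO3) = 0.07942 mol (1:1 ratio)
mass of NaHCO3 = 0.07942 × 84.01 = 6.672 g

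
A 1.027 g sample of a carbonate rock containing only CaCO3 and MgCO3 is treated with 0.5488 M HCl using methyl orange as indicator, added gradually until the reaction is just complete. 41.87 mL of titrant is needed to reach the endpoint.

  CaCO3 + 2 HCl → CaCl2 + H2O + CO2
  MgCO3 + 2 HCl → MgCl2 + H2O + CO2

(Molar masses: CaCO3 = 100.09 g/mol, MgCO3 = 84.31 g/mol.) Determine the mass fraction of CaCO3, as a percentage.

n(HCl) = 0.04187 × 0.5488 = 0.02298 mol
Let x = n(CaCO3), y = n(MgCO3).
Titrant: 2x + 2y = 0.02298;  mass: 100.09x + 84.31y = 1.027
Solving, x = 3.698 × 10^-3 mol, y = 7.791 × 10^-3 mol
mass of CaCO3 = 3.698 × 10^-3 × 100.09 = 0.3701 g
% CaCO3 = 0.3701 / 1.027 × 100 = 36.04 %

36.04 %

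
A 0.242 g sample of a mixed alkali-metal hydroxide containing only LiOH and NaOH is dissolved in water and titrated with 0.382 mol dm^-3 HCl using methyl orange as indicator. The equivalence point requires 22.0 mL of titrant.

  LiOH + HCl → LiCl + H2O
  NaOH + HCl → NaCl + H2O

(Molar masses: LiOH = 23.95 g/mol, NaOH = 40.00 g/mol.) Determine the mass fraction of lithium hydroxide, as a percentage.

58.1 %

n(HCl) = 0.0220 × 0.382 = 8.40 × 10^-3 mol
Let x = n(LiOH), y = n(NaOH).
Titrant: 1x + 1y = 8.40 × 10^-3;  mass: 23.95x + 40.00y = 0.242
Solving, x = 5.87 × 10^-3 mol, y = 2.54 × 10^-3 mol
mass of LiOH = 5.87 × 10^-3 × 23.95 = 0.141 g
% LiOH = 0.141 / 0.242 × 100 = 58.1 %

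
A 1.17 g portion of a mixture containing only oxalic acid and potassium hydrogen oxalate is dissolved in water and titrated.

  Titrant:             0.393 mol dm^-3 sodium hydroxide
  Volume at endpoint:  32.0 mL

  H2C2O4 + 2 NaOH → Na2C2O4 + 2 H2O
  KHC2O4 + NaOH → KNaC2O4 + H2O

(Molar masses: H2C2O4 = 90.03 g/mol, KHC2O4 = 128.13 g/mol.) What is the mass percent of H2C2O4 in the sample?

n(NaOH) = 0.0320 × 0.393 = 0.0126 mol
Let x = n(H2C2O4), y = n(KHC2O4).
Titrant: 2x + 1y = 0.0126;  mass: 90.03x + 128.13y = 1.17
Solving, x = 2.66 × 10^-3 mol, y = 7.27 × 10^-3 mol
mass of H2C2O4 = 2.66 × 10^-3 × 90.03 = 0.239 g
% H2C2O4 = 0.239 / 1.17 × 100 = 20.4 %

20.4 %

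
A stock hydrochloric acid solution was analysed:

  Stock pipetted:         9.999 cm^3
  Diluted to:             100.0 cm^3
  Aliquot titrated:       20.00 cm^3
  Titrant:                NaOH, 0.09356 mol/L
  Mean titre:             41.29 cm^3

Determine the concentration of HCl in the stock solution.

1.932 mol/L

HCl + NaOH → NaCl + H2O
n(NaOH) = 0.04129 × 0.09356 = 3.863 × 10^-3 mol
n(HCl) in the aliquot = 3.863 × 10^-3 mol (1:1 ratio)
[HCl]_dilute = 3.863 × 10^-3 / 0.02000 = 0.1932 mol/L
Dilution factor = 100.0 / 9.999 = 10.00
[HCl]_stock = 0.1932 × 10.00 = 1.932 mol/L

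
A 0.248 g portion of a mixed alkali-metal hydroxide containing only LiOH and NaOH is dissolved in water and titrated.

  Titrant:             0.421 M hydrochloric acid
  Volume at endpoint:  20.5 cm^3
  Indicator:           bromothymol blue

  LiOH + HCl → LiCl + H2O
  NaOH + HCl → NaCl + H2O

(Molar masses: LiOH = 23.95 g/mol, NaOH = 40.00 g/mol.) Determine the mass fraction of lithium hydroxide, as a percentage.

n(HCl) = 0.0205 × 0.421 = 8.63 × 10^-3 mol
Let x = n(LiOH), y = n(NaOH).
Titrant: 1x + 1y = 8.63 × 10^-3;  mass: 23.95x + 40.00y = 0.248
Solving, x = 6.06 × 10^-3 mol, y = 2.57 × 10^-3 mol
mass of LiOH = 6.06 × 10^-3 × 23.95 = 0.145 g
% LiOH = 0.145 / 0.248 × 100 = 58.5 %

58.5 %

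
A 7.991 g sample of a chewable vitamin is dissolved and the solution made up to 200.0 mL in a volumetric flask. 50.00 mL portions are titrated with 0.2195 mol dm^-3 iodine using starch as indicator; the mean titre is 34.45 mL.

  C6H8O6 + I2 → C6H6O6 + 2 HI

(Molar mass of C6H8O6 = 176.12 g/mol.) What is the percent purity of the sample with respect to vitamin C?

n(I2) per titration = 0.03445 × 0.2195 = 7.562 × 10^-3 mol
n(C6H8O6) in each aliquot = 7.562 × 10^-3 mol (1:1 ratio)
n(C6H8O6) in the whole flask = 7.562 × 10^-3 × 200.0/50.00 = 0.03025 mol
mass of C6H8O6 = 0.03025 × 176.12 = 5.327 g
% C6H8O6 = 5.327 / 7.991 × 100 = 66.66 %

66.66 %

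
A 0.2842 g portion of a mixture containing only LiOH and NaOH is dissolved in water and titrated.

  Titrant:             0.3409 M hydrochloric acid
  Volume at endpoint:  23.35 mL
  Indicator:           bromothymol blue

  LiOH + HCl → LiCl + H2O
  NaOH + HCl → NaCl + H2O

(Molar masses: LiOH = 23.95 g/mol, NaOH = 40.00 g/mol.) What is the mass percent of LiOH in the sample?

n(HCl) = 0.02335 × 0.3409 = 7.960 × 10^-3 mol
Let x = n(LiOH), y = n(NaOH).
Titrant: 1x + 1y = 7.960 × 10^-3;  mass: 23.95x + 40.00y = 0.2842
Solving, x = 2.131 × 10^-3 mol, y = 5.829 × 10^-3 mol
mass of LiOH = 2.131 × 10^-3 × 23.95 = 0.05103 g
% LiOH = 0.05103 / 0.2842 × 100 = 17.96 %

17.96 %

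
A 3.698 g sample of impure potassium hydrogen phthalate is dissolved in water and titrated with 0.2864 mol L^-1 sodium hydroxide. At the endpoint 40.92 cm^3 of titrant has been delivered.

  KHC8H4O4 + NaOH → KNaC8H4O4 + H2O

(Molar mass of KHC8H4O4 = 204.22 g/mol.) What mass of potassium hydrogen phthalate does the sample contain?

2.393 g

n(NaOH) = 0.04092 L × 0.2864 mol/L = 0.01172 mol
n(KHC8H4O4) = 0.01172 mol (1:1 ratio)
mass of KHC8H4O4 = 0.01172 × 204.22 g/mol = 2.393 g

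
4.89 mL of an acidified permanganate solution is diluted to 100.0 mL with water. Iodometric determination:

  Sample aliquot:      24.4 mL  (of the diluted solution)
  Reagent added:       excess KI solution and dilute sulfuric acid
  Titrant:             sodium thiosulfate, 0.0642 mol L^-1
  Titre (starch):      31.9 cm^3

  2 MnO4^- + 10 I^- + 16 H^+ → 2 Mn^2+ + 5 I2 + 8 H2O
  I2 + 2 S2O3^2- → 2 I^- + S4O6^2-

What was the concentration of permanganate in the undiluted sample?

0.343 mol/L

n(S2O3^2-) = 0.0319 × 0.0642 = 2.05 × 10^-3 mol
n(I2) = n(S2O3^2-)/2 = 1.02 × 10^-3 mol
From the 2:5 ratio, n(MnO4^-) in the aliquot = 2/5 × 1.02 × 10^-3 = 4.10 × 10^-4 mol
[MnO4^-]_dilute = 4.10 × 10^-4 / 0.0244 = 0.0168 mol/L
[MnO4^-]_original = 0.0168 × 100.0/4.89 = 0.343 mol/L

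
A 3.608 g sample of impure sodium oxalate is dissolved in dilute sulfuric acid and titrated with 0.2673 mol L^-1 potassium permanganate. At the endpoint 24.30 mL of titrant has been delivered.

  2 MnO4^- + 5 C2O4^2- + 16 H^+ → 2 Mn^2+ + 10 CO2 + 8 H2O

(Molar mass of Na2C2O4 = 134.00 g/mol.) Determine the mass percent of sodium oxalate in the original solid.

n(KMnO4) = 0.02430 L × 0.2673 mol/L = 6.495 × 10^-3 mol
From the 5:2 ratio, n(Na2C2O4) = 5/2 × 6.495 × 10^-3 = 0.01624 mol
mass of Na2C2O4 = 0.01624 × 134.00 g/mol = 2.176 g
% Na2C2O4 = 2.176 / 3.608 × 100 = 60.31 %

60.31 %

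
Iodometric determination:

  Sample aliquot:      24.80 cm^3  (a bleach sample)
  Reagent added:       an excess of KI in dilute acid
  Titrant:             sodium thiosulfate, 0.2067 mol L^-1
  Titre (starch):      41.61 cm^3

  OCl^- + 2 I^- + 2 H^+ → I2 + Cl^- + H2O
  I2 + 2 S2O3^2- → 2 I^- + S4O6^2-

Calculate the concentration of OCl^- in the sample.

0.1734 mol/L

n(S2O3^2-) = 0.04161 × 0.2067 = 8.601 × 10^-3 mol
n(I2) = n(S2O3^2-)/2 = 4.300 × 10^-3 mol
n(OCl^-) in the aliquot = 4.300 × 10^-3 mol (1:1 ratio)
[OCl^-] = 4.300 × 10^-3 / 0.02480 = 0.1734 mol/L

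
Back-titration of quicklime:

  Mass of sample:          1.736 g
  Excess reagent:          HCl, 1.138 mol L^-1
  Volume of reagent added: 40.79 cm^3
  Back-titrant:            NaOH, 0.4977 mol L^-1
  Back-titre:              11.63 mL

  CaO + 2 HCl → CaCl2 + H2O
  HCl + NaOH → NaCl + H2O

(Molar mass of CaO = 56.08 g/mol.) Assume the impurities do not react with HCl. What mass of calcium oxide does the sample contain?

n(HCl) added = 0.04079 × 1.138 = 0.04642 mol
n(NaOH) used in back-titration = 0.01163 × 0.4977 = 5.788 × 10^-3 mol
n(HCl) left over = 5.788 × 10^-3 mol (1:1 ratio)
n(HCl) consumed by analyte = 0.04642 − 5.788 × 10^-3 = 0.04063 mol
From the 1:2 ratio, n(CaO) = 1/2 × 0.04063 = 0.02032 mol
mass of CaO = 0.02032 × 56.08 = 1.139 g

1.139 g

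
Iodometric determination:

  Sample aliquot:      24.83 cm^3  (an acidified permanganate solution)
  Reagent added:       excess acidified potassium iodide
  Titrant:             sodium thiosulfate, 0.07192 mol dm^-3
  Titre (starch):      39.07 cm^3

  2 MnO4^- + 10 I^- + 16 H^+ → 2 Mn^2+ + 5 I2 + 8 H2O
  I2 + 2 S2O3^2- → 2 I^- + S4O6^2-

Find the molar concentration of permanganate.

0.02263 mol/L

n(S2O3^2-) = 0.03907 × 0.07192 = 2.810 × 10^-3 mol
n(I2) = n(S2O3^2-)/2 = 1.405 × 10^-3 mol
From the 2:5 ratio, n(MnO4^-) in the aliquot = 2/5 × 1.405 × 10^-3 = 5.620 × 10^-4 mol
[MnO4^-] = 5.620 × 10^-4 / 0.02483 = 0.02263 mol/L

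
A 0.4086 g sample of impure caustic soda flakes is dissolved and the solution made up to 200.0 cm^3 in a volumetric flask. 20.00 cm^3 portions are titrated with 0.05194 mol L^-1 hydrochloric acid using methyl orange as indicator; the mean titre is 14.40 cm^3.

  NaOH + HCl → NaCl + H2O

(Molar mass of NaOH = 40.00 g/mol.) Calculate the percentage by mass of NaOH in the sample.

73.22 %

n(HCl) per titration = 0.01440 × 0.05194 = 7.479 × 10^-4 mol
n(NaOH) in each aliquot = 7.479 × 10^-4 mol (1:1 ratio)
n(NaOH) in the whole flask = 7.479 × 10^-4 × 200.0/20.00 = 7.479 × 10^-3 mol
mass of NaOH = 7.479 × 10^-3 × 40.00 = 0.2992 g
% NaOH = 0.2992 / 0.4086 × 100 = 73.22 %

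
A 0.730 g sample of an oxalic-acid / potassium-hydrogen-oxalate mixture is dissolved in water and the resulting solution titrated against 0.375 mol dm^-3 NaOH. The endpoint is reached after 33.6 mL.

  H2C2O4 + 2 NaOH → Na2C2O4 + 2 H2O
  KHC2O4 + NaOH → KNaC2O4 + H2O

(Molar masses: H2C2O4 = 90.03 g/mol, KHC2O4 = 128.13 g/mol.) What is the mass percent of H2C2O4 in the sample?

65.6 %

n(NaOH) = 0.0336 × 0.375 = 0.0126 mol
Let x = n(H2C2O4), y = n(KHC2O4).
Titrant: 2x + 1y = 0.0126;  mass: 90.03x + 128.13y = 0.730
Solving, x = 5.32 × 10^-3 mol, y = 1.96 × 10^-3 mol
mass of H2C2O4 = 5.32 × 10^-3 × 90.03 = 0.479 g
% H2C2O4 = 0.479 / 0.730 × 100 = 65.6 %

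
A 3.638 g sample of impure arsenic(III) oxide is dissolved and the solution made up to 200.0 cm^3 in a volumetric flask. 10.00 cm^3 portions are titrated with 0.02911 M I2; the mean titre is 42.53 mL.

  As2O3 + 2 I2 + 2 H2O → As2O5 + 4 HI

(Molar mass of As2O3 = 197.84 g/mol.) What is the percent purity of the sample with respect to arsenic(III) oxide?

67.33 %

n(I2) per titration = 0.04253 × 0.02911 = 1.238 × 10^-3 mol
From the 1:2 ratio, n(As2O3) in each aliquot = 1/2 × 1.238 × 10^-3 = 6.190 × 10^-4 mol
n(As2O3) in the whole flask = 6.190 × 10^-4 × 200.0/10.00 = 0.01238 mol
mass of As2O3 = 0.01238 × 197.84 = 2.449 g
% As2O3 = 2.449 / 3.638 × 100 = 67.33 %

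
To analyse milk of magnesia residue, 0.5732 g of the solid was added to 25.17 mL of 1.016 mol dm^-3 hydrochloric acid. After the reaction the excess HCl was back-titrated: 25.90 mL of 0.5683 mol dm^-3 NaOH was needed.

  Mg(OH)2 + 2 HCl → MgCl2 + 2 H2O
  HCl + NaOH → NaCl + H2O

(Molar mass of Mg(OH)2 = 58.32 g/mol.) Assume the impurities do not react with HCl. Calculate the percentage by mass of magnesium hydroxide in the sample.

n(HCl) added = 0.02517 × 1.016 = 0.02557 mol
n(NaOH) used in back-titration = 0.02590 × 0.5683 = 0.01472 mol
n(HCl) left over = 0.01472 mol (1:1 ratio)
n(HCl) consumed by analyte = 0.02557 − 0.01472 = 0.01085 mol
From the 1:2 ratio, n(Mg(OH)2) = 1/2 × 0.01085 = 5.427 × 10^-3 mol
mass of Mg(OH)2 = 5.427 × 10^-3 × 58.32 = 0.3165 g
% Mg(OH)2 = 0.3165 / 0.5732 × 100 = 55.22 %

55.22 %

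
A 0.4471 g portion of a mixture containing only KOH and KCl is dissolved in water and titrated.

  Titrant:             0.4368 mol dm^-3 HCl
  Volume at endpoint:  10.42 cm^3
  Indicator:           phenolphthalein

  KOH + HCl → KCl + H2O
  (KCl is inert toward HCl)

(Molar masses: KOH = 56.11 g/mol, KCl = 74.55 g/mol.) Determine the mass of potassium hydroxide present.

0.2554 g

n(HCl) = 0.01042 × 0.4368 = 4.551 × 10^-3 mol
Let x = n(KOH), y = n(KCl).
Titrant: 1x = 4.551 × 10^-3;  mass: 56.11x + 74.55y = 0.4471
Solving, x = 4.551 × 10^-3 mol, y = 2.572 × 10^-3 mol
mass of KOH = 4.551 × 10^-3 × 56.11 = 0.2554 g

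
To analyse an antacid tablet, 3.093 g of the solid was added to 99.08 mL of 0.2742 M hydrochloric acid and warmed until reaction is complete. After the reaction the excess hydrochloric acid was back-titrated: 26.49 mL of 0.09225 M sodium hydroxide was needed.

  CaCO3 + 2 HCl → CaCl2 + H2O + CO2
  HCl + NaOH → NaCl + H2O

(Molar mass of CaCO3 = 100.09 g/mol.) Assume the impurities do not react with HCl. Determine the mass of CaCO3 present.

1.237 g

n(HCl) added = 0.09908 × 0.2742 = 0.02717 mol
n(NaOH) used in back-titration = 0.02649 × 0.09225 = 2.444 × 10^-3 mol
n(HCl) left over = 2.444 × 10^-3 mol (1:1 ratio)
n(HCl) consumed by analyte = 0.02717 − 2.444 × 10^-3 = 0.02472 mol
From the 1:2 ratio, n(CaCO3) = 1/2 × 0.02472 = 0.01236 mol
mass of CaCO3 = 0.01236 × 100.09 = 1.237 g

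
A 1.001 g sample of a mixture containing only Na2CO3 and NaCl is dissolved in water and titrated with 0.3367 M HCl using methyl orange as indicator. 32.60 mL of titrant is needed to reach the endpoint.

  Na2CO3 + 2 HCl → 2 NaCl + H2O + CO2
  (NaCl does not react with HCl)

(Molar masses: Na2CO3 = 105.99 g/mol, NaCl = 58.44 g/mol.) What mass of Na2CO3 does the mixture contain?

0.5817 g

n(HCl) = 0.03260 × 0.3367 = 0.01098 mol
Let x = n(Na2CO3), y = n(NaCl).
Titrant: 2x = 0.01098;  mass: 105.99x + 58.44y = 1.001
Solving, x = 5.488 × 10^-3 mol, y = 7.175 × 10^-3 mol
mass of Na2CO3 = 5.488 × 10^-3 × 105.99 = 0.5817 g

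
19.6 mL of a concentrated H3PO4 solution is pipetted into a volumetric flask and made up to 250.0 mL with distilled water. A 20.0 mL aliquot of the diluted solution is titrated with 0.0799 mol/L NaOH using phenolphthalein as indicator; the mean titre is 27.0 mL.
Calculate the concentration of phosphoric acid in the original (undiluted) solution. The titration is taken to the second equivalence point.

0.688 mol/L

H3PO4 + 2 NaOH → Na2HPO4 + 2 H2O
n(NaOH) = 0.0270 × 0.0799 = 2.16 × 10^-3 mol
From the 1:2 ratio, n(H3PO4) in the aliquot = 1/2 × 2.16 × 10^-3 = 1.08 × 10^-3 mol
[H3PO4]_dilute = 1.08 × 10^-3 / 0.0200 = 0.0539 mol/L
Dilution factor = 250.0 / 19.6 = 12.76
[H3PO4]_stock = 0.0539 × 12.76 = 0.688 mol/L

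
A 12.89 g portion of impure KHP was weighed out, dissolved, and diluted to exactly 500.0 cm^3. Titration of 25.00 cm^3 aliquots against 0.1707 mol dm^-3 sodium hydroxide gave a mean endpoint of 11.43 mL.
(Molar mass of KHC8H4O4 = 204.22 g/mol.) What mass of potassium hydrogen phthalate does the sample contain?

7.969 g

KHC8H4O4 + NaOH → KNaC8H4O4 + H2O
n(NaOH) per titration = 0.01143 × 0.1707 = 1.951 × 10^-3 mol
n(KHC8H4O4) in each aliquot = 1.951 × 10^-3 mol (1:1 ratio)
n(KHC8H4O4) in the whole flask = 1.951 × 10^-3 × 500.0/25.00 = 0.03902 mol
mass of KHC8H4O4 = 0.03902 × 204.22 = 7.969 g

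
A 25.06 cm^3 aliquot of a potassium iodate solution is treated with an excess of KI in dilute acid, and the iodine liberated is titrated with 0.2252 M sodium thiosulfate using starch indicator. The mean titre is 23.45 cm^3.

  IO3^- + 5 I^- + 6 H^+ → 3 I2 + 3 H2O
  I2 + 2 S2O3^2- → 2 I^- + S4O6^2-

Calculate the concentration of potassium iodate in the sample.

n(S2O3^2-) = 0.02345 × 0.2252 = 5.281 × 10^-3 mol
n(I2) = n(S2O3^2-)/2 = 2.640 × 10^-3 mol
From the 1:3 ratio, n(IO3^-) in the aliquot = 1/3 × 2.640 × 10^-3 = 8.802 × 10^-4 mol
[IO3^-] = 8.802 × 10^-4 / 0.02506 = 0.03512 mol/L

0.03512 M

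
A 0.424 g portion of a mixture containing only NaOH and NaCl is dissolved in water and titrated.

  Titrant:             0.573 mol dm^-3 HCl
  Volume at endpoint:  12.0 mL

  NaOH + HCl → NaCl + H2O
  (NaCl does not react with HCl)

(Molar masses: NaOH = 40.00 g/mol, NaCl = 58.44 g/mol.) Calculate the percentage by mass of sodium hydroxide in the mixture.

n(HCl) = 0.0120 × 0.573 = 6.88 × 10^-3 mol
Let x = n(NaOH), y = n(NaCl).
Titrant: 1x = 6.88 × 10^-3;  mass: 40.00x + 58.44y = 0.424
Solving, x = 6.88 × 10^-3 mol, y = 2.55 × 10^-3 mol
mass of NaOH = 6.88 × 10^-3 × 40.00 = 0.275 g
% NaOH = 0.275 / 0.424 × 100 = 64.9 %

64.9 %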